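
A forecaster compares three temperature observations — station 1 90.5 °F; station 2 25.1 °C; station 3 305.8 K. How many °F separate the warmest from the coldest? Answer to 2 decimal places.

13.59 °F

station 1: 90.5 °F = 32.500 °C.
station 3: 305.8 K = 32.650 °C.
Spread: 32.650 − 25.100 = 7.550 °C = 13.59 °F.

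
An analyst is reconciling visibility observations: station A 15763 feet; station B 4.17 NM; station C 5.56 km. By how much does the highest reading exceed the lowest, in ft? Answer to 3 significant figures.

station B: 4.17 nmi = 25337.40 ft.
station C: 5.56 km = 18241.47 ft.
Spread: 25337.40 − 15763.00 = 9570 ft.

9570 ft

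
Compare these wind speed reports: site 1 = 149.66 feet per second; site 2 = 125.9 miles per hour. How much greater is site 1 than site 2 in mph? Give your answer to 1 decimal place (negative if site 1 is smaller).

-23.9 mph

site 1: 149.66 ft/s = 102.041 mph.
Difference: 102.041 − 125.900 = -23.9 mph.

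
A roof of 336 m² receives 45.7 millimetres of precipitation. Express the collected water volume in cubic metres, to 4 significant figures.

15.36 cubic metres

1 mm over 1 m² is 1 L, so volume = 45.7 × 336 = 15355.2 L = 15.36 m³.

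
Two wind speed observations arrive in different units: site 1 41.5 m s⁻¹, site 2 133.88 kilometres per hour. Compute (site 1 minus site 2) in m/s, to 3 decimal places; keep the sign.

4.311 m/s

site 2: 133.88 km/h = 37.18889 m/s.
Difference: 41.50000 − 37.18889 = 4.311 m/s.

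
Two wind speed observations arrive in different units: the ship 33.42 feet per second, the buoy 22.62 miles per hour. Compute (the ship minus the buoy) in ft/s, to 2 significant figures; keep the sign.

the buoy: 22.62 mph = 33.1760 ft/s.
Difference: 33.4200 − 33.1760 = 0.24 ft/s.

0.24 ft/s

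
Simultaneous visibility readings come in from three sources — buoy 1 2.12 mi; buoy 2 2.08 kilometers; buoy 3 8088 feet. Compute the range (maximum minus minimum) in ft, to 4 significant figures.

buoy 1: 2.12 SM = 11193.60 ft.
buoy 2: 2.08 km = 6824.15 ft.
Spread: 11193.60 − 6824.15 = 4369 ft.

4369 ft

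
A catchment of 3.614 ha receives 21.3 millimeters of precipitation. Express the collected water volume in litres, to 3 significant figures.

Area: 3.614 ha = 36140 m².
1 mm over 1 m² is 1 L, so volume = 21.3 × 36140 = 769782 L ≈ 770000 L.

770000 litres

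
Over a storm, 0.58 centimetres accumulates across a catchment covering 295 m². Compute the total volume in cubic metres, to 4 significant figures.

1.711 cubic metres

Depth: 0.58 cm × 10 = 5.8 mm.
1 mm over 1 m² is 1 L, so volume = 5.8 × 295 = 1711 L = 1.711 m³.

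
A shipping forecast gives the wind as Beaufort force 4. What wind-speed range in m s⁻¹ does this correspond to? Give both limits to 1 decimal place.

5.5 to 7.9 m/s

Beaufort 4 (moderate breeze) spans 5.5–7.9 m/s.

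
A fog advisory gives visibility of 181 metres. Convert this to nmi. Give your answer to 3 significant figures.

0.0977 nmi

1 m = 0.000539957 nmi, so 181 × 0.000539957 = 0.0977 nmi.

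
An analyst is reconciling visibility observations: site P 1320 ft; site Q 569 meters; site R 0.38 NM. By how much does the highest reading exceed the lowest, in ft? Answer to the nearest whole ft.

site Q: 569 m = 1866.80 ft.
site R: 0.38 nmi = 2308.92 ft.
Spread: 2308.92 − 1320.00 = 989 ft.

989 ft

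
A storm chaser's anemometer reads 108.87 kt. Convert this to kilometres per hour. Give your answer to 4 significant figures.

1 kt = 1.852 km/h, so 108.87 × 1.852 = 201.6 km/h.

201.6 km/h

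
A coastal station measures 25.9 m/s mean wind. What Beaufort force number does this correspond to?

Beaufort force 10

25.9 m/s lies in the Beaufort 10 band (storm, 24.5–28.4 m/s).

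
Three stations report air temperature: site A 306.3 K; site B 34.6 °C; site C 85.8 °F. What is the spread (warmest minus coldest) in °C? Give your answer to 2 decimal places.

4.71 °C

site A: 306.3 K = 33.150 °C.
site C: 85.8 °F = 29.889 °C.
Spread: 34.600 − 29.889 = 4.711 °C.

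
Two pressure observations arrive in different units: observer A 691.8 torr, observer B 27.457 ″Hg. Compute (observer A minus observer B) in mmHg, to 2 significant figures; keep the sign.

-5.6 mmHg

observer B: 27.457 inHg = 697.408 mmHg.
Difference: 691.800 − 697.408 = -5.6 mmHg.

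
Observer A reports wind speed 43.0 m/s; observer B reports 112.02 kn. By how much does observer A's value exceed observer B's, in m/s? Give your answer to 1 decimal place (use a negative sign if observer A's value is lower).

-14.6 m/s

observer B: 112.02 kt = 57.628 m/s.
Difference: 43.000 − 57.628 = -14.6 m/s.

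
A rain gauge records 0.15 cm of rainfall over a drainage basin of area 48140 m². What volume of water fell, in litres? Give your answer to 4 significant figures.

72210 litres

Depth: 0.15 cm × 10 = 1.5 mm.
1 mm over 1 m² is 1 L, so volume = 1.5 × 48140 = 72210 L.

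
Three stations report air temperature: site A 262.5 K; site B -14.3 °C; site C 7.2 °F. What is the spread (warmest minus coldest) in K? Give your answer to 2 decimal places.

site A: 262.5 K = -10.650 °C.
site C: 7.2 °F = -13.778 °C.
Spread: (-10.650) − (-14.300) = 3.650 °C.

3.65 K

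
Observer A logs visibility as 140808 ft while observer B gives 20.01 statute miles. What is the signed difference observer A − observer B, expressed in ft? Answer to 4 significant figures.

35160 ft

observer B: 20.01 SM = 105652.80 ft.
Difference: 140808.00 − 105652.80 = 35160 ft.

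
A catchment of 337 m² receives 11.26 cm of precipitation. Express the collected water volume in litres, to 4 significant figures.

Depth: 11.26 cm × 10 = 112.6 mm.
1 mm over 1 m² is 1 L, so volume = 112.6 × 337 = 37946.2 L ≈ 37950 L.

37950 litres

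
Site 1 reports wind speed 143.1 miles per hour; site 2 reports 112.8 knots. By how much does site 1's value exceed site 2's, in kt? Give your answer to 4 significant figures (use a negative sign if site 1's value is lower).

11.55 kt

site 1: 143.1 mph = 124.3505 kt.
Difference: 124.3505 − 112.8000 = 11.55 kt.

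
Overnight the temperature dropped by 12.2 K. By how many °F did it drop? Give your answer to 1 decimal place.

Converting a difference, only the 9/5 scale factor applies: Δ°F = 12.2 × 1.8 = 22.0 °F.

22.0 °F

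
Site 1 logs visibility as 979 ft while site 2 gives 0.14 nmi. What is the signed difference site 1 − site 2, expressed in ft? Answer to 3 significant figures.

site 2: 0.14 nmi = 850.66 ft.
Difference: 979.00 − 850.66 = 128 ft.

128 ft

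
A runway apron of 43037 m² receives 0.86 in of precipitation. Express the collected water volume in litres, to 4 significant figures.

940100 litres

Depth: 0.86 in × 25.4 = 21.844 mm.
1 mm over 1 m² is 1 L, so volume = 21.844 × 43037 = 940100.23 L ≈ 940100 L.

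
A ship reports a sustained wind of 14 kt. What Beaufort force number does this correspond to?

Beaufort force 4

14 kt lies in the Beaufort 4 band (moderate breeze, 11–16 kt).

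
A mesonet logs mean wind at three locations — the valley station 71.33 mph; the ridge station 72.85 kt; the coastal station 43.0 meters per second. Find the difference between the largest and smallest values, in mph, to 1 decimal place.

the ridge station: 72.85 kt = 83.834 mph.
the coastal station: 43.0 m/s = 96.188 mph.
Spread: 96.188 − 71.330 = 24.9 mph.

24.9 mph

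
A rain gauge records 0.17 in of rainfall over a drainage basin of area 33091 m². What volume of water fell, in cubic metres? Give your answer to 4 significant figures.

Depth: 0.17 in × 25.4 = 4.318 mm.
1 mm over 1 m² is 1 L, so volume = 4.318 × 33091 = 142886.94 L = 142.9 m³.

142.9 cubic metres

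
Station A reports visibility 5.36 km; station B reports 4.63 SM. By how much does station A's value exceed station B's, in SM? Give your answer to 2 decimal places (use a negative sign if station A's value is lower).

station A: 5.36 km = 3.3305 SM.
Difference: 3.3305 − 4.6300 = -1.30 SM.

-1.30 SM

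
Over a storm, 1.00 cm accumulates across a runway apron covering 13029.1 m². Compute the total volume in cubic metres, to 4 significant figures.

130.3 cubic metres

Depth: 1.00 cm × 10 = 10 mm.
1 mm over 1 m² is 1 L, so volume = 10 × 13029.1 = 130291 L = 130.3 m³.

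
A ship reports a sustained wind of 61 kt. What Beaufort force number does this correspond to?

Beaufort force 11

61 kt lies in the Beaufort 11 band (violent storm, 56–63 kt).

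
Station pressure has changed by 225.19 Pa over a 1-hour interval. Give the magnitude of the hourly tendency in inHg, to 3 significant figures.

0.0665 inHg per hour

225.19 Pa / 1 h × 0.0002953 inHg/Pa = 0.0665 inHg/h.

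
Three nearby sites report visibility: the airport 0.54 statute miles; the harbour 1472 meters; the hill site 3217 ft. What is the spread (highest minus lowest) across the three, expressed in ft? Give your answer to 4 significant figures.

1978 ft

the airport: 0.54 SM = 2851.20 ft.
the harbour: 1472 m = 4829.40 ft.
Spread: 4829.40 − 2851.20 = 1978 ft.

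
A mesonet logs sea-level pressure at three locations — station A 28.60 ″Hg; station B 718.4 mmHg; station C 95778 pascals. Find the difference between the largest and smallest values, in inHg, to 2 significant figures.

0.32 inHg

station B: 718.4 mmHg = 28.2835 inHg.
station C: 95778 Pa = 28.2832 inHg.
Spread: 28.6000 − 28.2832 = 0.32 inHg.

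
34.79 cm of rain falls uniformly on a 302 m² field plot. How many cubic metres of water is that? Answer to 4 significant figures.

105.1 cubic metres

Depth: 34.79 cm × 10 = 347.9 mm.
1 mm over 1 m² is 1 L, so volume = 347.9 × 302 = 105065.8 L = 105.1 m³.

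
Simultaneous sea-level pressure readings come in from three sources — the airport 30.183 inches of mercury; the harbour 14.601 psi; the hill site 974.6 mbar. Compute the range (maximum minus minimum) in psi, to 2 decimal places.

the airport: 30.183 inHg = 14.8245 psi.
the hill site: 974.6 mb = 14.1354 psi.
Spread: 14.8245 − 14.1354 = 0.69 psi.

0.69 psi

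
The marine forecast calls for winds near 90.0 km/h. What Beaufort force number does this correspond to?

90.0 km/h = 25.0 m/s, which is Beaufort 10 (storm, 24.5–28.4 m/s).

Beaufort force 10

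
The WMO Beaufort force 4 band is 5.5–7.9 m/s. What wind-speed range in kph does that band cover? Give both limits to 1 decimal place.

19.8 to 28.4 km/h

5.5–7.9 m/s × 3.6 = 19.8–28.4 km/h.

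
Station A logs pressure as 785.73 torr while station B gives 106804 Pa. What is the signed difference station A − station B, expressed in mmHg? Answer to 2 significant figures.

-15 mmHg

station B: 106804 Pa = 801.10 mmHg.
Difference: 785.73 − 801.10 = -15 mmHg.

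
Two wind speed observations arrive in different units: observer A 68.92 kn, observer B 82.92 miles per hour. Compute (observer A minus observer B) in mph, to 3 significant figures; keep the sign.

-3.61 mph

observer A: 68.92 kt = 79.3117 mph.
Difference: 79.3117 − 82.9200 = -3.61 mph.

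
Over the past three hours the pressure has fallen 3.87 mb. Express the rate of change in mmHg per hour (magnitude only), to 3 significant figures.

0.968 mmHg per hour

3.87 mb / 3 h × 0.750062 mmHg/mb = 0.968 mmHg/h.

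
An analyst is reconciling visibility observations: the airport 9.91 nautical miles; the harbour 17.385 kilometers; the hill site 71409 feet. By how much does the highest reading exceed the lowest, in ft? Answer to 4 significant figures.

the airport: 9.91 nmi = 60214.30 ft.
the harbour: 17.385 km = 57037.40 ft.
Spread: 71409.00 − 57037.40 = 14370 ft.

14370 ft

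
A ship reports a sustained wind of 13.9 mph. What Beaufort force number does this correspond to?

Beaufort force 4

13.9 mph = 6.2 m/s, which is Beaufort 4 (moderate breeze, 5.5–7.9 m/s).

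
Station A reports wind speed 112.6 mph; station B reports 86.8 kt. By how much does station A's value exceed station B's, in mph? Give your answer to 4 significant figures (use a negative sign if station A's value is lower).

12.71 mph

station B: 86.8 kt = 99.8877 mph.
Difference: 112.6000 − 99.8877 = 12.71 mph.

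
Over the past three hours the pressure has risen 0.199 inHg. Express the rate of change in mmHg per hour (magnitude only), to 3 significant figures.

0.199 inHg / 3 h × 25.4 mmHg/inHg = 1.68 mmHg/h.

1.68 mmHg per hour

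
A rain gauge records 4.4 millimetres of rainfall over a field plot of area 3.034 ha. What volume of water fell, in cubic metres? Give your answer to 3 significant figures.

133 cubic metres

Area: 3.034 ha = 30340 m².
1 mm over 1 m² is 1 L, so volume = 4.4 × 30340 = 133496 L = 133 m³.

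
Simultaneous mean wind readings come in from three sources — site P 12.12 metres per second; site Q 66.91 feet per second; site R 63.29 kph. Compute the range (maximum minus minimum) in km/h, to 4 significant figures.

29.79 km/h

site P: 12.12 m/s = 43.6320 km/h.
site Q: 66.91 ft/s = 73.4190 km/h.
Spread: 73.4190 − 43.6320 = 29.79 km/h.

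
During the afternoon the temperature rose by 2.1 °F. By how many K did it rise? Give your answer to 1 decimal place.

A change of 1 °C equals a change of 1.8 °F: ΔK = 2.1 × 0.5556 = 1.2 K.

1.2 K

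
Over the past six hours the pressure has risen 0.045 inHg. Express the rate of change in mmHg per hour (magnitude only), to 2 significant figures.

0.045 inHg / 6 h × 25.4 mmHg/inHg = 0.19 mmHg/h.

0.19 mmHg per hour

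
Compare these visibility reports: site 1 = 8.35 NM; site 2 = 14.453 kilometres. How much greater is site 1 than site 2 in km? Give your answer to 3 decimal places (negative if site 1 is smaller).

1.011 km

site 1: 8.35 nmi = 15.46420 km.
Difference: 15.46420 − 14.45300 = 1.011 km.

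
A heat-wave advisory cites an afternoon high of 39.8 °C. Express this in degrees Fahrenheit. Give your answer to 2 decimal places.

°F = °C × 9/5 + 32 = 39.8 × 1.8 + 32 = 103.64 °F.

103.64 °F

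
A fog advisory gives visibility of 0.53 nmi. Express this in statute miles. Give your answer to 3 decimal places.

0.610 SM

1 nmi = 1.15078 SM, so 0.53 × 1.15078 = 0.610 SM.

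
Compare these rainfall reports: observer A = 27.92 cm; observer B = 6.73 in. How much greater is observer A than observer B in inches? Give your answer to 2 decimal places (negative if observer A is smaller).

4.26 in

observer A: 27.92 cm = 10.9921 in.
Difference: 10.9921 − 6.7300 = 4.26 in.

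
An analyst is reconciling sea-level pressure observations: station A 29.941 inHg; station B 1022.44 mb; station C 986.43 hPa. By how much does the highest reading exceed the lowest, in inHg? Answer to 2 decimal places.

1.06 inHg

station B: 1022.44 mb = 30.1926 inHg.
station C: 986.43 hPa = 29.1293 inHg.
Spread: 30.1926 − 29.1293 = 1.06 inHg.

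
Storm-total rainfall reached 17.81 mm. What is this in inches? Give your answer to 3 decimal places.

0.701 in

1 mm = 0.0393701 in, so 17.81 × 0.0393701 = 0.701 in.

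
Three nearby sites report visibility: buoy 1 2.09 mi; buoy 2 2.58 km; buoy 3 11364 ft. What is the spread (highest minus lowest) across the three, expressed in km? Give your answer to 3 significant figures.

buoy 1: 2.09 SM = 3.36353 km.
buoy 3: 11364 ft = 3.46375 km.
Spread: 3.46375 − 2.58000 = 0.884 km.

0.884 km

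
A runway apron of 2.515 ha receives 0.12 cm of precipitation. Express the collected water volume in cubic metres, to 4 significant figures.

30.18 cubic metres

Depth: 0.12 cm × 10 = 1.2 mm.
Area: 2.515 ha = 25150 m².
1 mm over 1 m² is 1 L, so volume = 1.2 × 25150 = 30180 L = 30.18 m³.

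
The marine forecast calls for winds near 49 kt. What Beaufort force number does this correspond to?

49 kt lies in the Beaufort 10 band (storm, 48–55 kt).

Beaufort force 10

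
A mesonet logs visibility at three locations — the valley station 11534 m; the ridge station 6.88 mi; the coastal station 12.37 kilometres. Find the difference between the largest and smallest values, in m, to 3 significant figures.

the ridge station: 6.88 SM = 11072.29 m.
the coastal station: 12.37 km = 12370.00 m.
Spread: 12370.00 − 11072.29 = 1300 m.

1300 m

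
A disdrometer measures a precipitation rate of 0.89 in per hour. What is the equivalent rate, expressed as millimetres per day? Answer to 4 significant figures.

0.89 in/hour × 25.4 mm/in × 24 hour/day = 542.5 mm/day.

542.5 mm/day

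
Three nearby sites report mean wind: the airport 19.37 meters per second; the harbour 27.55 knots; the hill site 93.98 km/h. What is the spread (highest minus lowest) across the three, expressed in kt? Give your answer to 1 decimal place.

the airport: 19.37 m/s = 37.652 kt.
the hill site: 93.98 km/h = 50.745 kt.
Spread: 50.745 − 27.550 = 23.2 kt.

23.2 kt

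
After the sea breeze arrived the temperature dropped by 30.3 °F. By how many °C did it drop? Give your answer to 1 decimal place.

A change of 1 °C equals a change of 1.8 °F: Δ°C = 30.3 × 0.5556 = 16.8 °C.

16.8 °C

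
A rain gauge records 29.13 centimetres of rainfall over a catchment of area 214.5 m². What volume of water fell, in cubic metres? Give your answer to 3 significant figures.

62.5 cubic metres

Depth: 29.13 cm × 10 = 291.3 mm.
1 mm over 1 m² is 1 L, so volume = 291.3 × 214.5 = 62483.85 L = 62.5 m³.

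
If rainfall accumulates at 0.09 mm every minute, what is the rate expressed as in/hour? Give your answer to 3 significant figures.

0.213 in/hour

0.09 mm/minute × 0.0393701 in/mm × 60 minute/hour = 0.213 in/hour.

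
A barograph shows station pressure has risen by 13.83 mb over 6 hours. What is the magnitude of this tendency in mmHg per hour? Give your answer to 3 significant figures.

1.73 mmHg per hour

13.83 mb / 6 h × 0.750062 mmHg/mb = 1.73 mmHg/h.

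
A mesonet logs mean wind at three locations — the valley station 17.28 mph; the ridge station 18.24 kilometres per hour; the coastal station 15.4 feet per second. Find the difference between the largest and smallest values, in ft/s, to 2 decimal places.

9.94 ft/s

the valley station: 17.28 mph = 25.3440 ft/s.
the ridge station: 18.24 km/h = 16.6229 ft/s.
Spread: 25.3440 − 15.4000 = 9.94 ft/s.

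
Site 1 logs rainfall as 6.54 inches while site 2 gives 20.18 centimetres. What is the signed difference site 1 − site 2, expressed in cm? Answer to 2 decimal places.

site 1: 6.54 in = 16.6116 cm.
Difference: 16.6116 − 20.1800 = -3.57 cm.

-3.57 cm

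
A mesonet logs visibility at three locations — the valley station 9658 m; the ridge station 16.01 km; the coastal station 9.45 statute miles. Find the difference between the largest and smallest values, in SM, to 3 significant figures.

3.95 SM

the valley station: 9658 m = 6.0012 SM.
the ridge station: 16.01 km = 9.9482 SM.
Spread: 9.9482 − 6.0012 = 3.95 SM.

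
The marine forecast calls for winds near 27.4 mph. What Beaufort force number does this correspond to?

Beaufort force 6

27.4 mph = 12.2 m/s, which is Beaufort 6 (strong breeze, 10.8–13.8 m/s).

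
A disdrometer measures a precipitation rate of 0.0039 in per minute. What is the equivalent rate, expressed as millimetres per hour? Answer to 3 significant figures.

0.0039 in/minute × 25.4 mm/in × 60 minute/hour = 5.94 mm/hour.

5.94 mm/hour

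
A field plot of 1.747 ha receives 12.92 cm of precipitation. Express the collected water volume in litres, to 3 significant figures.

Depth: 12.92 cm × 10 = 129.2 mm.
Area: 1.747 ha = 17470 m².
1 mm over 1 m² is 1 L, so volume = 129.2 × 17470 = 2257124 L ≈ 2260000 L.

2260000 litres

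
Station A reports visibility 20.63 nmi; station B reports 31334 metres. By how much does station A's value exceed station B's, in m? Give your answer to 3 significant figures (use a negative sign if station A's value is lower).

6870 m

station A: 20.63 nmi = 38206.76 m.
Difference: 38206.76 − 31334.00 = 6870 m.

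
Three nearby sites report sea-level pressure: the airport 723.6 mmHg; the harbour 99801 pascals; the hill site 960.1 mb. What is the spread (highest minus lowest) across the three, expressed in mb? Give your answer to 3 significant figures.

37.9 mb

the airport: 723.6 mmHg = 964.721 mb.
the harbour: 99801 Pa = 998.010 mb.
Spread: 998.010 − 960.100 = 37.9 mb.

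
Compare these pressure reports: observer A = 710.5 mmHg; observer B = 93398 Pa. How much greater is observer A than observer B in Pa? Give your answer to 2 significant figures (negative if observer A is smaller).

observer A: 710.5 mmHg = 94725.56 Pa.
Difference: 94725.56 − 93398.00 = 1300 Pa.

1300 Pa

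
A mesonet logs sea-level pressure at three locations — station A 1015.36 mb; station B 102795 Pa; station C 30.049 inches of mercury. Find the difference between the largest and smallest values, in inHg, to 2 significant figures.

0.37 inHg

station A: 1015.36 mb = 29.9836 inHg.
station B: 102795 Pa = 30.3553 inHg.
Spread: 30.3553 − 29.9836 = 0.37 inHg.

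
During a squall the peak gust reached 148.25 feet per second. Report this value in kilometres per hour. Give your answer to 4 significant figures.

1 ft/s = 1.09728 km/h, so 148.25 × 1.09728 = 162.7 km/h.

162.7 km/h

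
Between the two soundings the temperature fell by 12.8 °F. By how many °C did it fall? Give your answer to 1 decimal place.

A change of 1 °C equals a change of 1.8 °F: Δ°C = 12.8 × 0.5556 = 7.1 °C.

7.1 °C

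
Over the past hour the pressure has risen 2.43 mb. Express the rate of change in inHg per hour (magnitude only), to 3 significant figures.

2.43 mb / 1 h × 0.02953 inHg/mb = 0.0718 inHg/h.

0.0718 inHg per hour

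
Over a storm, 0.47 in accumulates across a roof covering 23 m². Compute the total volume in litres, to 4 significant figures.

274.6 litres

Depth: 0.47 in × 25.4 = 11.938 mm.
1 mm over 1 m² is 1 L, so volume = 11.938 × 23 = 274.574 L ≈ 274.6 L.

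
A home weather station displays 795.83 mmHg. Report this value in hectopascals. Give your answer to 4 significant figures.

1 mmHg = 1.33322 hPa, so 795.83 × 1.33322 = 1061 hPa.

1061 hPa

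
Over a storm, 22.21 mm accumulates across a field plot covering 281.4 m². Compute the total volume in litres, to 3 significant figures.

1 mm over 1 m² is 1 L, so volume = 22.21 × 281.4 = 6249.894 L ≈ 6250 L.

6250 litres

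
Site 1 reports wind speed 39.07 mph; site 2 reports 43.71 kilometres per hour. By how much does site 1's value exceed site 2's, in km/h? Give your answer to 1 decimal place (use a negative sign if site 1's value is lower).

19.2 km/h

site 1: 39.07 mph = 62.877 km/h.
Difference: 62.877 − 43.710 = 19.2 km/h.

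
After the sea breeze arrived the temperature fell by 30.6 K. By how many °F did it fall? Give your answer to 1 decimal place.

Converting a difference, only the 9/5 scale factor applies: Δ°F = 30.6 × 1.8 = 55.1 °F.

55.1 °F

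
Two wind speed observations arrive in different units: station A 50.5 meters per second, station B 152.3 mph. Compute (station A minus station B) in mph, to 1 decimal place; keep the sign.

station A: 50.5 m/s = 112.965 mph.
Difference: 112.965 − 152.300 = -39.3 mph.

-39.3 mph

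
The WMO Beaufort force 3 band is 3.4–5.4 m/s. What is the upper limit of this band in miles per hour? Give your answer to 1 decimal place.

3.4–5.4 m/s × 2.237 = 7.6–12.1 mph.

12.1 mph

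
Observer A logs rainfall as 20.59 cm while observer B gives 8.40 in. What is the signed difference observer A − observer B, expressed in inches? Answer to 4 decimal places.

-0.2937 in

observer A: 20.59 cm = 8.106299 in.
Difference: 8.106299 − 8.400000 = -0.2937 in.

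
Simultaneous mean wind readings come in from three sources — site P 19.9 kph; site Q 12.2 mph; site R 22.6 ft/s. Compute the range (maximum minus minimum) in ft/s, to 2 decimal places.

4.71 ft/s

site P: 19.9 km/h = 18.1358 ft/s.
site Q: 12.2 mph = 17.8933 ft/s.
Spread: 22.6000 − 17.8933 = 4.71 ft/s.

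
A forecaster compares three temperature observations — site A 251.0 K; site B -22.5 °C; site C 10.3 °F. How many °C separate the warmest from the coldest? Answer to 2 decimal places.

10.44 °C

site A: 251.0 K = -22.150 °C.
site C: 10.3 °F = -12.056 °C.
Spread: (-12.056) − (-22.500) = 10.444 °C.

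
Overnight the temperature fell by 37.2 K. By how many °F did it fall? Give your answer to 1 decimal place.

Converting a difference, only the 9/5 scale factor applies: Δ°F = 37.2 × 1.8 = 67.0 °F.

67.0 °F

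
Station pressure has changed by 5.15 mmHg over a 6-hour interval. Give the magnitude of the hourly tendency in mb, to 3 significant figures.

1.14 mb per hour

5.15 mmHg / 6 h × 1.33322 mb/mmHg = 1.14 mb/h.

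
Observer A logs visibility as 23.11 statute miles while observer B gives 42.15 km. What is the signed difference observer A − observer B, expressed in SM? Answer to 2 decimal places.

-3.08 SM

observer B: 42.15 km = 26.1908 SM.
Difference: 23.1100 − 26.1908 = -3.08 SM.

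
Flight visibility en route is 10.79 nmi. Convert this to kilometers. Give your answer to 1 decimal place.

20.0 km

1 nmi = 1.852 km, so 10.79 × 1.852 = 20.0 km.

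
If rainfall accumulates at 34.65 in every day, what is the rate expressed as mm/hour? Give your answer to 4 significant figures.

36.67 mm/hour

34.65 in/day × 25.4 mm/in × 0.0416667 day/hour = 36.67 mm/hour.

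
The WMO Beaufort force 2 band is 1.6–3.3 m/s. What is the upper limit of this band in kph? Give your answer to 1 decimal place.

11.9 km/h

1.6–3.3 m/s × 3.6 = 5.8–11.9 km/h.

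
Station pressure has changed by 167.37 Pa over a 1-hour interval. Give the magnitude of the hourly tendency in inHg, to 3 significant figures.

167.37 Pa / 1 h × 0.0002953 inHg/Pa = 0.0494 inHg/h.

0.0494 inHg per hour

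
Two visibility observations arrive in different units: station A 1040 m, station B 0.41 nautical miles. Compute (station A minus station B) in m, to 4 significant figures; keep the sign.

station B: 0.41 nmi = 759.320 m.
Difference: 1040.000 − 759.320 = 280.7 m.

280.7 m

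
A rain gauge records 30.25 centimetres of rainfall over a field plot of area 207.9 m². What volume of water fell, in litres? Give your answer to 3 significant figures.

Depth: 30.25 cm × 10 = 302.5 mm.
1 mm over 1 m² is 1 L, so volume = 302.5 × 207.9 = 62889.75 L ≈ 62900 L.

62900 litres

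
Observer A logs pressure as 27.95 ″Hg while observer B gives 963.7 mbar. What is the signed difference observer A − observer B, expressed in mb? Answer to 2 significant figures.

-17 mb

observer A: 27.95 inHg = 946.50 mb.
Difference: 946.50 − 963.70 = -17 mb.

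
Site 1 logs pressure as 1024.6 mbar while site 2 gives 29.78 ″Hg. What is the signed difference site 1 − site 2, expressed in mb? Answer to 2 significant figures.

16 mb

site 2: 29.78 inHg = 1008.47 mb.
Difference: 1024.60 − 1008.47 = 16 mb.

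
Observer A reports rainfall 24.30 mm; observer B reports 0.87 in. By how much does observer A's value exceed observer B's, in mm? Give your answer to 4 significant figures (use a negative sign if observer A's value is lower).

observer B: 0.87 in = 22.09800 mm.
Difference: 24.30000 − 22.09800 = 2.202 mm.

2.202 mm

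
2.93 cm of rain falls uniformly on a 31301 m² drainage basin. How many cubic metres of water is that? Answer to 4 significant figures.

917.1 cubic metres

Depth: 2.93 cm × 10 = 29.3 mm.
1 mm over 1 m² is 1 L, so volume = 29.3 × 31301 = 917119.3 L = 917.1 m³.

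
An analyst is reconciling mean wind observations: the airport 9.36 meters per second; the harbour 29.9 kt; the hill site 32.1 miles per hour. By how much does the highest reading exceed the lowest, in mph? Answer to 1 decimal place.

the airport: 9.36 m/s = 20.938 mph.
the harbour: 29.9 kt = 34.408 mph.
Spread: 34.408 − 20.938 = 13.5 mph.

13.5 mph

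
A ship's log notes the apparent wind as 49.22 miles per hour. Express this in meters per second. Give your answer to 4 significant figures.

22.00 m/s

1 mph = 0.44704 m/s, so 49.22 × 0.44704 = 22.00 m/s.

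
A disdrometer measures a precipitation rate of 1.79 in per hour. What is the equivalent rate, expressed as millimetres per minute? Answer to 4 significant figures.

0.7578 mm/minute

1.79 in/hour × 25.4 mm/in × 0.0166667 hour/minute = 0.7578 mm/minute.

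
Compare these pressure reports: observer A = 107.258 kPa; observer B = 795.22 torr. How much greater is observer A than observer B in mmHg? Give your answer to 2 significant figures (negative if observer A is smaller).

9.3 mmHg

observer A: 107.258 kPa = 804.501 mmHg.
Difference: 804.501 − 795.220 = 9.3 mmHg.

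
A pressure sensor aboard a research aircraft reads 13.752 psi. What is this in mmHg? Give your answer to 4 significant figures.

711.2 mmHg

1 psi = 51.7149 mmHg, so 13.752 × 51.7149 = 711.2 mmHg.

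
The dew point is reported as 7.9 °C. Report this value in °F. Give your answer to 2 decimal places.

46.22 °F

°F = °C × 9/5 + 32 = 7.9 × 1.8 + 32 = 46.22 °F.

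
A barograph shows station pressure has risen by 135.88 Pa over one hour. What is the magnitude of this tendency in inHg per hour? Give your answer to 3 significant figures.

0.0401 inHg per hour

135.88 Pa / 1 h × 0.0002953 inHg/Pa = 0.0401 inHg/h.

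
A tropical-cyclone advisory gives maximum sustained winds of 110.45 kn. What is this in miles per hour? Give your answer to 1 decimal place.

127.1 mph

1 kt = 1.15078 mph, so 110.45 × 1.15078 = 127.1 mph.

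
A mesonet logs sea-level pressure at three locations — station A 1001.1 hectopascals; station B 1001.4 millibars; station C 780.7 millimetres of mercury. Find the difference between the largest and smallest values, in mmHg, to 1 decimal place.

station A: 1001.1 hPa = 750.887 mmHg.
station B: 1001.4 mb = 751.112 mmHg.
Spread: 780.700 − 750.887 = 29.8 mmHg.

29.8 mmHg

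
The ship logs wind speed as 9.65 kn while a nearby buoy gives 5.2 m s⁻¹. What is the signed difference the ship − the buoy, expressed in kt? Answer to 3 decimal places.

-0.458 kt

the buoy: 5.2 m/s = 10.10799 kt.
Difference: 9.65000 − 10.10799 = -0.458 kt.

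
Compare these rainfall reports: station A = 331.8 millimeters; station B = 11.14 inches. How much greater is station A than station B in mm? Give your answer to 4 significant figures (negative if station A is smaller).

48.84 mm

station B: 11.14 in = 282.9560 mm.
Difference: 331.8000 − 282.9560 = 48.84 mm.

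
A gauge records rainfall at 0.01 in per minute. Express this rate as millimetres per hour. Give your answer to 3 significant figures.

15.2 mm/hour

0.01 in/minute × 25.4 mm/in × 60 minute/hour = 15.2 mm/hour.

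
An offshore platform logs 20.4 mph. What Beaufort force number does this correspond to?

Beaufort force 5

20.4 mph = 9.1 m/s, which is Beaufort 5 (fresh breeze, 8.0–10.7 m/s).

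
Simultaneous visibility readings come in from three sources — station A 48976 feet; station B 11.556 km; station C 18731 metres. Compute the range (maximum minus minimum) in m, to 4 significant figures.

7175 m

station A: 48976 ft = 14927.88 m.
station B: 11.556 km = 11556.00 m.
Spread: 18731.00 − 11556.00 = 7175 m.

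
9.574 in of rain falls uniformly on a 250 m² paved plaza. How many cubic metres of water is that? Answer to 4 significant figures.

60.79 cubic metres

Depth: 9.574 in × 25.4 = 243.1796 mm.
1 mm over 1 m² is 1 L, so volume = 243.1796 × 250 = 60794.9 L = 60.79 m³.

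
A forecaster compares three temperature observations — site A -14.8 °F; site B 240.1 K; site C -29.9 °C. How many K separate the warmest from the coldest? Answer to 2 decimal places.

site A: -14.8 °F = -26.000 °C.
site B: 240.1 K = -33.050 °C.
Spread: (-26.000) − (-33.050) = 7.050 °C.

7.05 K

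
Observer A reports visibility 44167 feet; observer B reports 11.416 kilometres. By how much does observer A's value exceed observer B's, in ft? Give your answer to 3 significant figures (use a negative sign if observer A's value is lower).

6710 ft

observer B: 11.416 km = 37454.07 ft.
Difference: 44167.00 − 37454.07 = 6710 ft.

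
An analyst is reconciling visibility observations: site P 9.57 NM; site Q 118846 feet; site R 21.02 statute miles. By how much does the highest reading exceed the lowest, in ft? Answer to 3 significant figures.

60700 ft

site P: 9.57 nmi = 58148.43 ft.
site R: 21.02 SM = 110985.60 ft.
Spread: 118846.00 − 58148.43 = 60700 ft.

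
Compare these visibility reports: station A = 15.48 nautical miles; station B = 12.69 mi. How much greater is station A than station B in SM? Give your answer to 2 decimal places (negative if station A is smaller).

5.12 SM

station A: 15.48 nmi = 17.8141 SM.
Difference: 17.8141 − 12.6900 = 5.12 SM.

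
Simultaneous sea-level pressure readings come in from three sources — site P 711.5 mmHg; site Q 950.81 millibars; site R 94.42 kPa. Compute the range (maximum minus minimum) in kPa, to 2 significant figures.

0.66 kPa

site P: 711.5 mmHg = 94.8589 kPa.
site Q: 950.81 mb = 95.0810 kPa.
Spread: 95.0810 − 94.4200 = 0.66 kPa.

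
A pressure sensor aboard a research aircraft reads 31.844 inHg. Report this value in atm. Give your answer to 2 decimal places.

1.06 atm

1 inHg = 0.0334211 atm, so 31.844 × 0.0334211 = 1.06 atm.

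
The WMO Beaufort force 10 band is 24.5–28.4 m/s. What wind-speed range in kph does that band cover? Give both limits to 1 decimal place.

88.2 to 102.2 km/h

24.5–28.4 m/s × 3.6 = 88.2–102.2 km/h.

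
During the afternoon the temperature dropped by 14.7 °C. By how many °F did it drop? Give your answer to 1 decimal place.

For a temperature change the 32° offset cancels: Δ°F = 14.7 × 1.8 = 26.5 °F.

26.5 °F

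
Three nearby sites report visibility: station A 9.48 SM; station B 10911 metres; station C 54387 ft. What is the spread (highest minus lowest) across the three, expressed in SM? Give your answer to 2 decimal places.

3.52 SM

station B: 10911 m = 6.7798 SM.
station C: 54387 ft = 10.3006 SM.
Spread: 10.3006 − 6.7798 = 3.52 SM.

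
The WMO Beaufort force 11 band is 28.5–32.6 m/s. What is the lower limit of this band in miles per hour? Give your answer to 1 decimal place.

28.5–32.6 m/s × 2.237 = 63.8–72.9 mph.

63.8 mph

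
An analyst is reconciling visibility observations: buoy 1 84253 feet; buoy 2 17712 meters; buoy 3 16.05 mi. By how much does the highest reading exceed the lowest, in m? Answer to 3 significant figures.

buoy 1: 84253 ft = 25680.31 m.
buoy 3: 16.05 SM = 25829.97 m.
Spread: 25829.97 − 17712.00 = 8120 m.

8120 m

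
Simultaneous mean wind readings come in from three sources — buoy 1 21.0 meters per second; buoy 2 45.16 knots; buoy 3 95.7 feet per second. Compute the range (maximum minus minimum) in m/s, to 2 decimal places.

buoy 2: 45.16 kt = 23.2323 m/s.
buoy 3: 95.7 ft/s = 29.1694 m/s.
Spread: 29.1694 − 21.0000 = 8.17 m/s.

8.17 m/s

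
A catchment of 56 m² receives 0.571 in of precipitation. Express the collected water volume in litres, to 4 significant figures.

Depth: 0.571 in × 25.4 = 14.5034 mm.
1 mm over 1 m² is 1 L, so volume = 14.5034 × 56 = 812.1904 L ≈ 812.2 L.

812.2 litres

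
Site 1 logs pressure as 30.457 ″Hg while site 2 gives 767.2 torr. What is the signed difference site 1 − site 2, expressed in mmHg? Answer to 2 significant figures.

site 1: 30.457 inHg = 773.608 mmHg.
Difference: 773.608 − 767.200 = 6.4 mmHg.

6.4 mmHg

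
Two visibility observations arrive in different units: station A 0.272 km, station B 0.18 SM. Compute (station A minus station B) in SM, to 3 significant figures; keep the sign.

station A: 0.272 km = 0.169013 SM.
Difference: 0.169013 − 0.180000 = -0.0110 SM.

-0.0110 SM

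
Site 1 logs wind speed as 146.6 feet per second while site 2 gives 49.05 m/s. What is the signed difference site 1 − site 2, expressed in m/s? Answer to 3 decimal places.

site 1: 146.6 ft/s = 44.68368 m/s.
Difference: 44.68368 − 49.05000 = -4.366 m/s.

-4.366 m/s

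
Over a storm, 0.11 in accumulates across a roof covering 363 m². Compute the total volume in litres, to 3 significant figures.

Depth: 0.11 in × 25.4 = 2.794 mm.
1 mm over 1 m² is 1 L, so volume = 2.794 × 363 = 1014.222 L ≈ 1010 L.

1010 litres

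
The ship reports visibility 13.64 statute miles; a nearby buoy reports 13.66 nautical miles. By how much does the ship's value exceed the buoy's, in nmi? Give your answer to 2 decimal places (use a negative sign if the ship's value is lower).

the ship: 13.64 SM = 11.8528 nmi.
Difference: 11.8528 − 13.6600 = -1.81 nmi.

-1.81 nmi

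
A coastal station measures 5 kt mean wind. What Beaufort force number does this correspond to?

5 kt lies in the Beaufort 2 band (light breeze, 4–6 kt).

Beaufort force 2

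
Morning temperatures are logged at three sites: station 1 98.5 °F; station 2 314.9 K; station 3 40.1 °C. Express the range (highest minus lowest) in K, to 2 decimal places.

station 1: 98.5 °F = 36.944 °C.
station 2: 314.9 K = 41.750 °C.
Spread: 41.750 − 36.944 = 4.806 °C.

4.81 K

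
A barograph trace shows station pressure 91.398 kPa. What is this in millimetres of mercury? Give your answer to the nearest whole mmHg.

686 mmHg

1 kPa = 7.50062 mmHg, so 91.398 × 7.50062 = 686 mmHg.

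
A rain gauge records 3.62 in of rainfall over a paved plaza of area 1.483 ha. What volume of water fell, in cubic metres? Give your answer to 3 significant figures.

Depth: 3.62 in × 25.4 = 91.948 mm.
Area: 1.483 ha = 14830 m².
1 mm over 1 m² is 1 L, so volume = 91.948 × 14830 = 1363588.8 L = 1360 m³.

1360 cubic metres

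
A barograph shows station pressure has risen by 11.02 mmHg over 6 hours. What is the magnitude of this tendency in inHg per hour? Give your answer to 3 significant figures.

0.0723 inHg per hour

11.02 mmHg / 6 h × 0.0393701 inHg/mmHg = 0.0723 inHg/h.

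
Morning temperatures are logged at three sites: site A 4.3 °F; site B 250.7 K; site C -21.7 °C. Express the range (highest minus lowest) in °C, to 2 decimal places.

site A: 4.3 °F = -15.389 °C.
site B: 250.7 K = -22.450 °C.
Spread: (-15.389) − (-22.450) = 7.061 °C.

7.06 °C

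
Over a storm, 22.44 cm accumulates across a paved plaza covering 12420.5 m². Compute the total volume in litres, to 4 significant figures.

Depth: 22.44 cm × 10 = 224.4 mm.
1 mm over 1 m² is 1 L, so volume = 224.4 × 12420.5 = 2787160.2 L ≈ 2787000 L.

2787000 litres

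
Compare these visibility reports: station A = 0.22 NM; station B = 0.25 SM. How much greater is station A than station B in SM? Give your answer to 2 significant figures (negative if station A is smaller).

0.0032 SM

station A: 0.22 nmi = 0.253171 SM.
Difference: 0.253171 − 0.250000 = 0.0032 SM.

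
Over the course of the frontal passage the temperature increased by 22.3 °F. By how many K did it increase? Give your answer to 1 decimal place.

12.4 K

Converting a difference, only the 9/5 scale factor applies: ΔK = 22.3 × 0.5556 = 12.4 K.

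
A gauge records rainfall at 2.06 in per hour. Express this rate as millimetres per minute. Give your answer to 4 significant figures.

0.8721 mm/minute

2.06 in/hour × 25.4 mm/in × 0.0166667 hour/minute = 0.8721 mm/minute.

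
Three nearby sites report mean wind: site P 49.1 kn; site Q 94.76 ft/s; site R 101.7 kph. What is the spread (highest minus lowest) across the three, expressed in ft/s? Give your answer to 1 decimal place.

11.9 ft/s

site P: 49.1 kt = 82.871 ft/s.
site R: 101.7 km/h = 92.684 ft/s.
Spread: 94.760 − 82.871 = 11.9 ft/s.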